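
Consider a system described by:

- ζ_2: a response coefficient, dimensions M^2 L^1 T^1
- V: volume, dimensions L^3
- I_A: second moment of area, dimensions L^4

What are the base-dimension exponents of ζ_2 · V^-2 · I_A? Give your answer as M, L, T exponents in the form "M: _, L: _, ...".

M: 2, L: -1, T: 1

Collect each base-dimension exponent across the product:
  M: (2) − 2·(0) + (0) = 2
  L: (1) − 2·(3) + (4) = -1
  T: (1) − 2·(0) + (0) = 1
So the dimensions are [M² L⁻¹ T].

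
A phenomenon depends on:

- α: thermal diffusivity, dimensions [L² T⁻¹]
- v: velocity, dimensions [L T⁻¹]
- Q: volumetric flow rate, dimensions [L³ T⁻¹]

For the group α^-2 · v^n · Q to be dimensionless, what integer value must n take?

1

Balance the L exponent: (1)·n from v, plus −2·(2) + (3) = -1 from the rest, must sum to zero.
n − 1 = 0, so n = 1.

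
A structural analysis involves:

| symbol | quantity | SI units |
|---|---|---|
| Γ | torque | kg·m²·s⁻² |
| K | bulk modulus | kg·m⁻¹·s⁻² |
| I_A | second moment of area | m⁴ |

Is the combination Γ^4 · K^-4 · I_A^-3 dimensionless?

yes

Sum the exponent of each base dimension across the product:
  M: 4·[Γ]_M − 4·[K]_M − 3·[I_A]_M = 4·(1) − 4·(1) − 3·(0) = 0
  L: 4·[Γ]_L − 4·[K]_L − 3·[I_A]_L = 4·(2) − 4·(-1) − 3·(4) = 0
  T: 4·[Γ]_T − 4·[K]_T − 3·[I_A]_T = 4·(-2) − 4·(-2) − 3·(0) = 0
All base exponents vanish — dimensionless.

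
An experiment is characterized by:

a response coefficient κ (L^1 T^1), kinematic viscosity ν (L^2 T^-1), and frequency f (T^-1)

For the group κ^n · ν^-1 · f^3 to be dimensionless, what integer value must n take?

2

Balance the L exponent: (1)·n from κ, plus −(2) + 3·(0) = -2 from the rest, must sum to zero.
n − 2 = 0, so n = 2.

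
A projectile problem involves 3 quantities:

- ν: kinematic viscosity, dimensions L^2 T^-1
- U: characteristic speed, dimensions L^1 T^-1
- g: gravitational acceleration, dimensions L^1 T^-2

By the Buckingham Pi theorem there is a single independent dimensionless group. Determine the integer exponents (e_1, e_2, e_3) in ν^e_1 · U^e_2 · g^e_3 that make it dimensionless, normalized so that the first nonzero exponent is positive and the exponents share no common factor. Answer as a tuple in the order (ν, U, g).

L: e_1·(2) + e_2·(1) + e_3·(1) = 0
T: e_1·(-1) + e_2·(-1) + e_3·(-2) = 0
Solving this homogeneous linear system for the smallest-integer solution (first nonzero entry positive) gives (1, -3, 1).

(1, -3, 1)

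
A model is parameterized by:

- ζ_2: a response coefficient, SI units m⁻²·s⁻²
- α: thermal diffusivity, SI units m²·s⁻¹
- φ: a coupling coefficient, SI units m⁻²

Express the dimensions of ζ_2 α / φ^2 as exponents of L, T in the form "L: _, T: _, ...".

L: 4, T: -3

Collect each base-dimension exponent across the product:
  L: (-2) + (2) − 2·(-2) = 4
  T: (-2) + (-1) − 2·(0) = -3
So the dimensions are [L⁴ T⁻³].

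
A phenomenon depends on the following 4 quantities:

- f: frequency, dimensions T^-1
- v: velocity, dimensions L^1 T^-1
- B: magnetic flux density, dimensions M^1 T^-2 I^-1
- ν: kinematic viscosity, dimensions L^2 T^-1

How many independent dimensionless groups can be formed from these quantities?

There are 4 variables and 4 base dimensions (M, L, T, I).
The dimension matrix has rank 3 (less than 4: the dimension vectors are linearly dependent).
Independent dimensionless groups: 4 − 3 = 1.

1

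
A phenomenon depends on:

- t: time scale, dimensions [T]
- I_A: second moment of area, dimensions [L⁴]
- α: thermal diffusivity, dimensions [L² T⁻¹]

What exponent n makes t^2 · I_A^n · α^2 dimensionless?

Balance the L exponent: (4)·n from I_A, plus 2·(0) + 2·(2) = 4 from the rest, must sum to zero.
4n + 4 = 0, so n = -1.

-1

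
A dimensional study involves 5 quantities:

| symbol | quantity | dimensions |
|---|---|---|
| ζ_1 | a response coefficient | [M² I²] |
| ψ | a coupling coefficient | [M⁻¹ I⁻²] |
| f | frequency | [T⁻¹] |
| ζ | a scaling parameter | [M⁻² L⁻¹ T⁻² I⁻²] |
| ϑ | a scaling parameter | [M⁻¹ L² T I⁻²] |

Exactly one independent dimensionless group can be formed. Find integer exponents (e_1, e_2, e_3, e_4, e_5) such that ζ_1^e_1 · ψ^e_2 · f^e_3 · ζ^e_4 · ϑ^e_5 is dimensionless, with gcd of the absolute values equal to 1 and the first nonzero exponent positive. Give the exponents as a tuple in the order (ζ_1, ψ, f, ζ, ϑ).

M: e_1·(2) + e_2·(-1) + e_3·(0) + e_4·(-2) + e_5·(-1) = 0
L: e_1·(0) + e_2·(0) + e_3·(0) + e_4·(-1) + e_5·(2) = 0
T: e_1·(0) + e_2·(0) + e_3·(-1) + e_4·(-2) + e_5·(1) = 0
I: e_1·(2) + e_2·(-2) + e_3·(0) + e_4·(-2) + e_5·(-2) = 0
Solving this homogeneous linear system for the smallest-integer solution (first nonzero entry positive) gives (2, -1, -3, 2, 1).

(2, -1, -3, 2, 1)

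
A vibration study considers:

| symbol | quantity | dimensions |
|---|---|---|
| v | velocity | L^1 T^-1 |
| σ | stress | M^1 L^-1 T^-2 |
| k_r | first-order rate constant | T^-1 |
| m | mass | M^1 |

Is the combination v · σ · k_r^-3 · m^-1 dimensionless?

yes

Sum the exponent of each base dimension across the product:
  M: [v]_M + [σ]_M − 3·[k_r]_M − [m]_M = (0) + (1) − 3·(0) − (1) = 0
  L: [v]_L + [σ]_L − 3·[k_r]_L − [m]_L = (1) + (-1) − 3·(0) − (0) = 0
  T: [v]_T + [σ]_T − 3·[k_r]_T − [m]_T = (-1) + (-2) − 3·(-1) − (0) = 0
All base exponents vanish — dimensionless.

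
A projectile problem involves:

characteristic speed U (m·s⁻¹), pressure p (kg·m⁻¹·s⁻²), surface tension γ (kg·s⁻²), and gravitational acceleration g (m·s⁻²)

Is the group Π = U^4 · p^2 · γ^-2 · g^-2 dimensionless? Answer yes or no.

yes

Sum the exponent of each base dimension across the product:
  M: 4·[U]_M + 2·[p]_M − 2·[γ]_M − 2·[g]_M = 4·(0) + 2·(1) − 2·(1) − 2·(0) = 0
  L: 4·[U]_L + 2·[p]_L − 2·[γ]_L − 2·[g]_L = 4·(1) + 2·(-1) − 2·(0) − 2·(1) = 0
  T: 4·[U]_T + 2·[p]_T − 2·[γ]_T − 2·[g]_T = 4·(-1) + 2·(-2) − 2·(-2) − 2·(-2) = 0
All base exponents vanish — dimensionless.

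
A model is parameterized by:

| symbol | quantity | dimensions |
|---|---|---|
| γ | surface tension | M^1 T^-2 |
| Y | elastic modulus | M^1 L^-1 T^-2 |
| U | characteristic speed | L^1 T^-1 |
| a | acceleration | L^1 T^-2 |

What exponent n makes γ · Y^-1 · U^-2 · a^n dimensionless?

1

Balance the L exponent: (1)·n from a, plus (0) − (-1) − 2·(1) = -1 from the rest, must sum to zero.
n − 1 = 0, so n = 1.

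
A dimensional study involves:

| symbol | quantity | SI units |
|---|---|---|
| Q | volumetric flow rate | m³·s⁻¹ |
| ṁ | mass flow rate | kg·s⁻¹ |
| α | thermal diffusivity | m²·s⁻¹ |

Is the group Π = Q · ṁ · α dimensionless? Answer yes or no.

Sum the exponent of each base dimension across the product:
  M: [Q]_M + [ṁ]_M + [α]_M = (0) + (1) + (0) = 1
  L: [Q]_L + [ṁ]_L + [α]_L = (3) + (0) + (2) = 5
  T: [Q]_T + [ṁ]_T + [α]_T = (-1) + (-1) + (-1) = -3
Net dimensions [M L⁵ T⁻³] ≠ [1] — not dimensionless.

no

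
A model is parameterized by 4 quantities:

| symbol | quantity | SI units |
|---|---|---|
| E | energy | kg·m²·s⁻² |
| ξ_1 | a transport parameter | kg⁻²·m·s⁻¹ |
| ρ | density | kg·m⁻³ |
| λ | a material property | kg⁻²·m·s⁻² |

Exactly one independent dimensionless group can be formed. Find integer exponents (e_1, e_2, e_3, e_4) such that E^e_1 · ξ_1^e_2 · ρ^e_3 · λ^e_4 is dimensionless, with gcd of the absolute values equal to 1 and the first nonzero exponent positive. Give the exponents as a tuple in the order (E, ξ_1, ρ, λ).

(1, 4, 1, -3)

M: e_1·(1) + e_2·(-2) + e_3·(1) + e_4·(-2) = 0
L: e_1·(2) + e_2·(1) + e_3·(-3) + e_4·(1) = 0
T: e_1·(-2) + e_2·(-1) + e_3·(0) + e_4·(-2) = 0
Solving this homogeneous linear system for the smallest-integer solution (first nonzero entry positive) gives (1, 4, 1, -3).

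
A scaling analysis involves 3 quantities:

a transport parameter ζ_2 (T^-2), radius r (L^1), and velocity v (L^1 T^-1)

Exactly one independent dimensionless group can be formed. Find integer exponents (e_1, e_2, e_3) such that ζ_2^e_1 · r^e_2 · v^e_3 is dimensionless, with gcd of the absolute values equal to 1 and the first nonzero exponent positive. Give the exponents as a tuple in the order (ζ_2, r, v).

(1, 2, -2)

L: e_1·(0) + e_2·(1) + e_3·(1) = 0
T: e_1·(-2) + e_2·(0) + e_3·(-1) = 0
Solving this homogeneous linear system for the smallest-integer solution (first nonzero entry positive) gives (1, 2, -2).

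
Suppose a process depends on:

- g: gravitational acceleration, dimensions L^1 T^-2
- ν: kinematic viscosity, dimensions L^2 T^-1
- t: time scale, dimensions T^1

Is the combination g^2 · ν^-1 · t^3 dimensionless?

yes

Sum the exponent of each base dimension across the product:
  M: 2·[g]_M − [ν]_M + 3·[t]_M = 2·(0) − (0) + 3·(0) = 0
  L: 2·[g]_L − [ν]_L + 3·[t]_L = 2·(1) − (2) + 3·(0) = 0
  T: 2·[g]_T − [ν]_T + 3·[t]_T = 2·(-2) − (-1) + 3·(1) = 0
All base exponents vanish — dimensionless.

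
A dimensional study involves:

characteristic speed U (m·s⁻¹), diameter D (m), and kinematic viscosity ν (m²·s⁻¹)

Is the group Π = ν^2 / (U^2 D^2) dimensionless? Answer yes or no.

yes

Sum the exponent of each base dimension across the product:
  L: −2·[U]_L − 2·[D]_L + 2·[ν]_L = −2·(1) − 2·(1) + 2·(2) = 0
  T: −2·[U]_T − 2·[D]_T + 2·[ν]_T = −2·(-1) − 2·(0) + 2·(-1) = 0
All base exponents vanish — dimensionless.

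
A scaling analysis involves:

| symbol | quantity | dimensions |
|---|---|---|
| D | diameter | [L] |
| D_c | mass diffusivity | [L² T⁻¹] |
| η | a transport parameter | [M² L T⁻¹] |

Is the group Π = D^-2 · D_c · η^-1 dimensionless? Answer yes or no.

Sum the exponent of each base dimension across the product:
  M: −2·[D]_M + [D_c]_M − [η]_M = −2·(0) + (0) − (2) = -2
  L: −2·[D]_L + [D_c]_L − [η]_L = −2·(1) + (2) − (1) = -1
  T: −2·[D]_T + [D_c]_T − [η]_T = −2·(0) + (-1) − (-1) = 0
Net dimensions [M⁻² L⁻¹] ≠ [1] — not dimensionless.

no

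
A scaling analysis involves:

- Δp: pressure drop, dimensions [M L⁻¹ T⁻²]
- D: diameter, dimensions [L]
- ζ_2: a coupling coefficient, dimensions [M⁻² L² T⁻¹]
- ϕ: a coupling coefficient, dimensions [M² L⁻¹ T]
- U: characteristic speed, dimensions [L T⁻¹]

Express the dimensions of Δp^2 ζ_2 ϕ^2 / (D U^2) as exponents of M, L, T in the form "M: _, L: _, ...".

M: 4, L: -5, T: -1

Collect each base-dimension exponent across the product:
  M: 2·(1) − (0) + (-2) + 2·(2) − 2·(0) = 4
  L: 2·(-1) − (1) + (2) + 2·(-1) − 2·(1) = -5
  T: 2·(-2) − (0) + (-1) + 2·(1) − 2·(-1) = -1
So the dimensions are [M⁴ L⁻⁵ T⁻¹].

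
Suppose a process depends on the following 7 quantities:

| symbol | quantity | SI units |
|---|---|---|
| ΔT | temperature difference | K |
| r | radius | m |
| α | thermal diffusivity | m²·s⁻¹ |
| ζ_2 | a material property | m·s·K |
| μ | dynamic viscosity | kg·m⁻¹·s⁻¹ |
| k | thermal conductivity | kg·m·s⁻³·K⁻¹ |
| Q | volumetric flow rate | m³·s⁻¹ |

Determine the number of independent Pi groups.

There are 7 variables and 4 base dimensions (M, L, T, Θ).
The dimension matrix has rank 4.
Independent dimensionless groups: 7 − 4 = 3.

3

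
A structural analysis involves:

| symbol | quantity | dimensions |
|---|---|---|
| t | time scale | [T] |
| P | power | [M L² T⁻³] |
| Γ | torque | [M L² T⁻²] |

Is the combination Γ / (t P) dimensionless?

yes

Sum the exponent of each base dimension across the product:
  M: −[t]_M − [P]_M + [Γ]_M = −(0) − (1) + (1) = 0
  L: −[t]_L − [P]_L + [Γ]_L = −(0) − (2) + (2) = 0
  T: −[t]_T − [P]_T + [Γ]_T = −(1) − (-3) + (-2) = 0
  Θ: −[t]_Θ − [P]_Θ + [Γ]_Θ = −(0) − (0) + (0) = 0
All base exponents vanish — dimensionless.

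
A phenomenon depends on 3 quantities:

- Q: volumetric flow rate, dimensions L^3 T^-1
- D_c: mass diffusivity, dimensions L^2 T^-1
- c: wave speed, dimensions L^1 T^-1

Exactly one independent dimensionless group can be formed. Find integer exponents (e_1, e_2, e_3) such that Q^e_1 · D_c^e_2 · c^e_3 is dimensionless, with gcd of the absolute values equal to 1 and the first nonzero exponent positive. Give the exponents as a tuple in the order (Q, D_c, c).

L: e_1·(3) + e_2·(2) + e_3·(1) = 0
T: e_1·(-1) + e_2·(-1) + e_3·(-1) = 0
Solving this homogeneous linear system for the smallest-integer solution (first nonzero entry positive) gives (1, -2, 1).

(1, -2, 1)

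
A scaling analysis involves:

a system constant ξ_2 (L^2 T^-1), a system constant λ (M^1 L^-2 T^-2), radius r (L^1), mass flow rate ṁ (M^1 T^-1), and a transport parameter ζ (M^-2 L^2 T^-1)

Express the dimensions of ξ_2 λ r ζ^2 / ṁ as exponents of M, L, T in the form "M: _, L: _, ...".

Collect each base-dimension exponent across the product:
  M: (0) + (1) + (0) − (1) + 2·(-2) = -4
  L: (2) + (-2) + (1) − (0) + 2·(2) = 5
  T: (-1) + (-2) + (0) − (-1) + 2·(-1) = -4
So the dimensions are [M⁻⁴ L⁵ T⁻⁴].

M: -4, L: 5, T: -4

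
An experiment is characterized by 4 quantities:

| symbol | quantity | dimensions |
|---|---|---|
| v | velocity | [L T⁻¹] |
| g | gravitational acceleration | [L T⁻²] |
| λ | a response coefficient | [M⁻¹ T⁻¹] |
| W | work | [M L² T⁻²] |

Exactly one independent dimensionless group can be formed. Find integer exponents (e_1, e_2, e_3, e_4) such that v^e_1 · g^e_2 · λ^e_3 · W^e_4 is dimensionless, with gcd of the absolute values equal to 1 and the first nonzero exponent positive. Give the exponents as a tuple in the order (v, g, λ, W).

M: e_1·(0) + e_2·(0) + e_3·(-1) + e_4·(1) = 0
L: e_1·(1) + e_2·(1) + e_3·(0) + e_4·(2) = 0
T: e_1·(-1) + e_2·(-2) + e_3·(-1) + e_4·(-2) = 0
Solving this homogeneous linear system for the smallest-integer solution (first nonzero entry positive) gives (1, 1, -1, -1).

(1, 1, -1, -1)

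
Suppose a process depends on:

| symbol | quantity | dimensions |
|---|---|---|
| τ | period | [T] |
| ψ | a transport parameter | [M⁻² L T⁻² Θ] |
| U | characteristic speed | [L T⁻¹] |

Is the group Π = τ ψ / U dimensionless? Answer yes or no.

no

Sum the exponent of each base dimension across the product:
  M: [τ]_M + [ψ]_M − [U]_M = (0) + (-2) − (0) = -2
  L: [τ]_L + [ψ]_L − [U]_L = (0) + (1) − (1) = 0
  T: [τ]_T + [ψ]_T − [U]_T = (1) + (-2) − (-1) = 0
  Θ: [τ]_Θ + [ψ]_Θ − [U]_Θ = (0) + (1) − (0) = 1
Net dimensions [M⁻² Θ] ≠ [1] — not dimensionless.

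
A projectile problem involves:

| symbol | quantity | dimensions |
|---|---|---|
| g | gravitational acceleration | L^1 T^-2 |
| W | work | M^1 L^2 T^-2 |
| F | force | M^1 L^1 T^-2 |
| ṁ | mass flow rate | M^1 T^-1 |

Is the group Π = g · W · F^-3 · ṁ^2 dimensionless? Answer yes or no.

Sum the exponent of each base dimension across the product:
  M: [g]_M + [W]_M − 3·[F]_M + 2·[ṁ]_M = (0) + (1) − 3·(1) + 2·(1) = 0
  L: [g]_L + [W]_L − 3·[F]_L + 2·[ṁ]_L = (1) + (2) − 3·(1) + 2·(0) = 0
  T: [g]_T + [W]_T − 3·[F]_T + 2·[ṁ]_T = (-2) + (-2) − 3·(-2) + 2·(-1) = 0
All base exponents vanish — dimensionless.

yes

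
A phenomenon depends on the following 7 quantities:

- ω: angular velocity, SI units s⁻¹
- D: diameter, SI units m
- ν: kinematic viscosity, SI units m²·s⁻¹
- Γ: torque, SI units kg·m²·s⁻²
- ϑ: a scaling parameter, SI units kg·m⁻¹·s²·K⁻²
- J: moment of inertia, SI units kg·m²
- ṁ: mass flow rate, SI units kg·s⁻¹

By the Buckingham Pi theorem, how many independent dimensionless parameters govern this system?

There are 7 variables and 4 base dimensions (M, L, T, Θ).
The dimension matrix has rank 4.
Independent dimensionless groups: 7 − 4 = 3.

3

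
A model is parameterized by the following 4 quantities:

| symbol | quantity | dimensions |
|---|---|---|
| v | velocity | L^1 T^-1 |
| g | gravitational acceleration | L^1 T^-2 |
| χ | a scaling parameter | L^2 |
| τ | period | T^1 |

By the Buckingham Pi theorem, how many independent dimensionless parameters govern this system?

There are 4 variables and 2 base dimensions (L, T).
The dimension matrix has rank 2.
Independent dimensionless groups: 4 − 2 = 2.

2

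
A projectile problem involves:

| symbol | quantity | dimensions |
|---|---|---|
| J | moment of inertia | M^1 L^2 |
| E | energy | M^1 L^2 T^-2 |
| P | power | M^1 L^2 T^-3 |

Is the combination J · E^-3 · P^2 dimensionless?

Sum the exponent of each base dimension across the product:
  M: [J]_M − 3·[E]_M + 2·[P]_M = (1) − 3·(1) + 2·(1) = 0
  L: [J]_L − 3·[E]_L + 2·[P]_L = (2) − 3·(2) + 2·(2) = 0
  T: [J]_T − 3·[E]_T + 2·[P]_T = (0) − 3·(-2) + 2·(-3) = 0
All base exponents vanish — dimensionless.

yes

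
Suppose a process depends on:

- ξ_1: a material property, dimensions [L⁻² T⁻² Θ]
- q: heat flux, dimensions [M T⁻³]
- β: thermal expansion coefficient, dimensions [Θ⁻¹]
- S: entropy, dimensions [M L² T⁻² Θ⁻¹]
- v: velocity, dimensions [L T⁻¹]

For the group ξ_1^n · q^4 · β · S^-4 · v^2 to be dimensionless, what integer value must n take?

-3

Balance the L exponent: (-2)·n from ξ_1, plus 4·(0) + (0) − 4·(2) + 2·(1) = -6 from the rest, must sum to zero.
-2n − 6 = 0, so n = -3.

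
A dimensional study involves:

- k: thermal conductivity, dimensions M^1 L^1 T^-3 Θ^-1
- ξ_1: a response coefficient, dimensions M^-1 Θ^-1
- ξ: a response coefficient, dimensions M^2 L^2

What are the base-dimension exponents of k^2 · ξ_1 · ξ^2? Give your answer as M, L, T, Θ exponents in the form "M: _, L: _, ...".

M: 5, L: 6, T: -6, Θ: -3

Collect each base-dimension exponent across the product:
  M: 2·(1) + (-1) + 2·(2) = 5
  L: 2·(1) + (0) + 2·(2) = 6
  T: 2·(-3) + (0) + 2·(0) = -6
  Θ: 2·(-1) + (-1) + 2·(0) = -3
So the dimensions are [M⁵ L⁶ T⁻⁶ Θ⁻³].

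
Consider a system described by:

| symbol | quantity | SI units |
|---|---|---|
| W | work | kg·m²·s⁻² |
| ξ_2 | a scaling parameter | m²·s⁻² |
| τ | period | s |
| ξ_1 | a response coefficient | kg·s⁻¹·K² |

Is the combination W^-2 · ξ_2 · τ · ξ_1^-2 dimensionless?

Sum the exponent of each base dimension across the product:
  M: −2·[W]_M + [ξ_2]_M + [τ]_M − 2·[ξ_1]_M = −2·(1) + (0) + (0) − 2·(1) = -4
  L: −2·[W]_L + [ξ_2]_L + [τ]_L − 2·[ξ_1]_L = −2·(2) + (2) + (0) − 2·(0) = -2
  T: −2·[W]_T + [ξ_2]_T + [τ]_T − 2·[ξ_1]_T = −2·(-2) + (-2) + (1) − 2·(-1) = 5
  Θ: −2·[W]_Θ + [ξ_2]_Θ + [τ]_Θ − 2·[ξ_1]_Θ = −2·(0) + (0) + (0) − 2·(2) = -4
Net dimensions [M⁻⁴ L⁻² T⁵ Θ⁻⁴] ≠ [1] — not dimensionless.

no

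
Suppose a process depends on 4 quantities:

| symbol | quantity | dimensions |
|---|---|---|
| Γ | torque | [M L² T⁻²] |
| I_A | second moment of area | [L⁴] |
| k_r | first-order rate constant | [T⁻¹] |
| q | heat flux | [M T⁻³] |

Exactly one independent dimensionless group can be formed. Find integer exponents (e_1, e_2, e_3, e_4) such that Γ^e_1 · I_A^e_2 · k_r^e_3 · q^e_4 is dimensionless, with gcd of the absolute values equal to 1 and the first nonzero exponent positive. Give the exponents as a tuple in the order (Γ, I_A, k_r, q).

(2, -1, 2, -2)

M: e_1·(1) + e_2·(0) + e_3·(0) + e_4·(1) = 0
L: e_1·(2) + e_2·(4) + e_3·(0) + e_4·(0) = 0
T: e_1·(-2) + e_2·(0) + e_3·(-1) + e_4·(-3) = 0
Solving this homogeneous linear system for the smallest-integer solution (first nonzero entry positive) gives (2, -1, 2, -2).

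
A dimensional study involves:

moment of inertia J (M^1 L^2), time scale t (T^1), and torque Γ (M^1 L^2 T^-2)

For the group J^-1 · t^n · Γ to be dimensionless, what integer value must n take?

Balance the T exponent: (1)·n from t, plus −(0) + (-2) = -2 from the rest, must sum to zero.
n − 2 = 0, so n = 2.

2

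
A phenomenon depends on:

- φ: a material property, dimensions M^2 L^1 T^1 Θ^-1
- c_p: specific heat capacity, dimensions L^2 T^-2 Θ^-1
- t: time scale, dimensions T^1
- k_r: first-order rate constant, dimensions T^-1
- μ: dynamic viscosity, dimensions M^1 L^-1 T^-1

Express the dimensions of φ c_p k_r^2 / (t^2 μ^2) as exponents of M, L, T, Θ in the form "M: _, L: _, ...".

M: 0, L: 5, T: -3, Θ: -2

Collect each base-dimension exponent across the product:
  M: (2) + (0) − 2·(0) + 2·(0) − 2·(1) = 0
  L: (1) + (2) − 2·(0) + 2·(0) − 2·(-1) = 5
  T: (1) + (-2) − 2·(1) + 2·(-1) − 2·(-1) = -3
  Θ: (-1) + (-1) − 2·(0) + 2·(0) − 2·(0) = -2
So the dimensions are [L⁵ T⁻³ Θ⁻²].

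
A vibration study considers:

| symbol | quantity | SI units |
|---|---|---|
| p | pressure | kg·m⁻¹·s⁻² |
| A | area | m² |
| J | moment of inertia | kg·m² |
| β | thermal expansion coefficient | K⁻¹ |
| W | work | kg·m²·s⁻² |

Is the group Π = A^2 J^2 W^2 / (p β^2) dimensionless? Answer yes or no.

no

Sum the exponent of each base dimension across the product:
  M: −[p]_M + 2·[A]_M + 2·[J]_M − 2·[β]_M + 2·[W]_M = −(1) + 2·(0) + 2·(1) − 2·(0) + 2·(1) = 3
  L: −[p]_L + 2·[A]_L + 2·[J]_L − 2·[β]_L + 2·[W]_L = −(-1) + 2·(2) + 2·(2) − 2·(0) + 2·(2) = 13
  T: −[p]_T + 2·[A]_T + 2·[J]_T − 2·[β]_T + 2·[W]_T = −(-2) + 2·(0) + 2·(0) − 2·(0) + 2·(-2) = -2
  Θ: −[p]_Θ + 2·[A]_Θ + 2·[J]_Θ − 2·[β]_Θ + 2·[W]_Θ = −(0) + 2·(0) + 2·(0) − 2·(-1) + 2·(0) = 2
Net dimensions [M³ L¹³ T⁻² Θ²] ≠ [1] — not dimensionless.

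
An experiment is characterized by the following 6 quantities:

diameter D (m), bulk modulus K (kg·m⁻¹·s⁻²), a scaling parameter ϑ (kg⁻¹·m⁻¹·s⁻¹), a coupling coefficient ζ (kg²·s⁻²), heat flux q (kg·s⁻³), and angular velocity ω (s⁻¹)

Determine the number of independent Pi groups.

There are 6 variables and 3 base dimensions (M, L, T).
The dimension matrix has rank 3.
Independent dimensionless groups: 6 − 3 = 3.

3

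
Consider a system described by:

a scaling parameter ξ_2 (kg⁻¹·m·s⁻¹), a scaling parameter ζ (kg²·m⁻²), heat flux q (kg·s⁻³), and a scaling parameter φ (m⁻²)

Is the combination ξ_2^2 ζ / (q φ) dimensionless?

Sum the exponent of each base dimension across the product:
  M: 2·[ξ_2]_M + [ζ]_M − [q]_M − [φ]_M = 2·(-1) + (2) − (1) − (0) = -1
  L: 2·[ξ_2]_L + [ζ]_L − [q]_L − [φ]_L = 2·(1) + (-2) − (0) − (-2) = 2
  T: 2·[ξ_2]_T + [ζ]_T − [q]_T − [φ]_T = 2·(-1) + (0) − (-3) − (0) = 1
Net dimensions [M⁻¹ L² T] ≠ [1] — not dimensionless.

no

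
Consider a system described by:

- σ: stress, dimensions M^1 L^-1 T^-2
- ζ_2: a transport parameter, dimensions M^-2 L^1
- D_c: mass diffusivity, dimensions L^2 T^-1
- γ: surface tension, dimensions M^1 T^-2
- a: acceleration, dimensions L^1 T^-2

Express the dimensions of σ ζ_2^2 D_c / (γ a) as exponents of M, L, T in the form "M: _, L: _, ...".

M: -4, L: 2, T: 1

Collect each base-dimension exponent across the product:
  M: (1) + 2·(-2) + (0) − (1) − (0) = -4
  L: (-1) + 2·(1) + (2) − (0) − (1) = 2
  T: (-2) + 2·(0) + (-1) − (-2) − (-2) = 1
So the dimensions are [M⁻⁴ L² T].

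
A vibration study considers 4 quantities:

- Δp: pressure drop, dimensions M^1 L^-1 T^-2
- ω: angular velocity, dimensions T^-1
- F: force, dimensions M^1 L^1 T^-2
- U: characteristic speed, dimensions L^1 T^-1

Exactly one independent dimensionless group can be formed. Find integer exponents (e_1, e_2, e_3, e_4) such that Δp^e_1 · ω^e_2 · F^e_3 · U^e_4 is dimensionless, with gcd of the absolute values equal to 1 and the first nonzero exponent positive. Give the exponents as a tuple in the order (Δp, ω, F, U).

M: e_1·(1) + e_2·(0) + e_3·(1) + e_4·(0) = 0
L: e_1·(-1) + e_2·(0) + e_3·(1) + e_4·(1) = 0
T: e_1·(-2) + e_2·(-1) + e_3·(-2) + e_4·(-1) = 0
Solving this homogeneous linear system for the smallest-integer solution (first nonzero entry positive) gives (1, -2, -1, 2).

(1, -2, -1, 2)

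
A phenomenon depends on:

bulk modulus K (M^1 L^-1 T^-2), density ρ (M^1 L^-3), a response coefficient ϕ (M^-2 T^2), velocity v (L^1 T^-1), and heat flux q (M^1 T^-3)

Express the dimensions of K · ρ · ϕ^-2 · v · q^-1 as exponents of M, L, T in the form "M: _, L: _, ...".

M: 5, L: -3, T: -4

Collect each base-dimension exponent across the product:
  M: (1) + (1) − 2·(-2) + (0) − (1) = 5
  L: (-1) + (-3) − 2·(0) + (1) − (0) = -3
  T: (-2) + (0) − 2·(2) + (-1) − (-3) = -4
So the dimensions are [M⁵ L⁻³ T⁻⁴].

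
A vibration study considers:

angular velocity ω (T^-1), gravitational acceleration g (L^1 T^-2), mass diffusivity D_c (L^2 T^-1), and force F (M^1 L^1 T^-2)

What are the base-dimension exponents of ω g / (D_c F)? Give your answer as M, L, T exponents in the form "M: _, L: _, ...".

M: -1, L: -2, T: 0

Collect each base-dimension exponent across the product:
  M: (0) + (0) − (0) − (1) = -1
  L: (0) + (1) − (2) − (1) = -2
  T: (-1) + (-2) − (-1) − (-2) = 0
So the dimensions are [M⁻¹ L⁻²].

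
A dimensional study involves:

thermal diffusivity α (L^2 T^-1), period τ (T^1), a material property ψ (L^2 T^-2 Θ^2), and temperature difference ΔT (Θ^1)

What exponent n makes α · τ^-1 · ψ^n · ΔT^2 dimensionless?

Balance the L exponent: (2)·n from ψ, plus (2) − (0) + 2·(0) = 2 from the rest, must sum to zero.
2n + 2 = 0, so n = -1.

-1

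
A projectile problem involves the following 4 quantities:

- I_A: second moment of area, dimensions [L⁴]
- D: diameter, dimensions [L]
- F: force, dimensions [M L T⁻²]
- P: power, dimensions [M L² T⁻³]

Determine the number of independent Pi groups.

1

There are 4 variables and 3 base dimensions (M, L, T).
The dimension matrix has rank 3.
Independent dimensionless groups: 4 − 3 = 1.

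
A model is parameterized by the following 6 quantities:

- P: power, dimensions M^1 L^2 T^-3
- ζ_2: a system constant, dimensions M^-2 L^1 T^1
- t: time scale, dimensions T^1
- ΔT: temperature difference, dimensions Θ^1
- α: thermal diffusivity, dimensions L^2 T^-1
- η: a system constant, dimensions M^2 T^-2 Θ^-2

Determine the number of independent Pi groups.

There are 6 variables and 4 base dimensions (M, L, T, Θ).
The dimension matrix has rank 4.
Independent dimensionless groups: 6 − 4 = 2.

2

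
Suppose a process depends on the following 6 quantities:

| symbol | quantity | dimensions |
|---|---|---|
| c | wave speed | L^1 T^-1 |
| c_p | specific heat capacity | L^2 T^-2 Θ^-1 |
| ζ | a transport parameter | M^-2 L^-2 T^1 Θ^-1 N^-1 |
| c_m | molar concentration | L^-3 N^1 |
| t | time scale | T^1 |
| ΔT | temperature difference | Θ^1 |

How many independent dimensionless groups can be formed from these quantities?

There are 6 variables and 5 base dimensions (M, L, T, Θ, N).
The dimension matrix has rank 5.
Independent dimensionless groups: 6 − 5 = 1.

1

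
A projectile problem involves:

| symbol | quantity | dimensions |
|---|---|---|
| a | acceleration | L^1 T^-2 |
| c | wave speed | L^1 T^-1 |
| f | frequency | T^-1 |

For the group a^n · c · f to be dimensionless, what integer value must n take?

-1

Balance the L exponent: (1)·n from a, plus (1) + (0) = 1 from the rest, must sum to zero.
n + 1 = 0, so n = -1.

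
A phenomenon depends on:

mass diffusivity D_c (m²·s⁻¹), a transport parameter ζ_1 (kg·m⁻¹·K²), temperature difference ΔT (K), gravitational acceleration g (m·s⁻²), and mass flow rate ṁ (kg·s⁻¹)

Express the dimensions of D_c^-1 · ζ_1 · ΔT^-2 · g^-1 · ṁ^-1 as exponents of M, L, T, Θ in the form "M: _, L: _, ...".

M: 0, L: -4, T: 4, Θ: 0

Collect each base-dimension exponent across the product:
  M: −(0) + (1) − 2·(0) − (0) − (1) = 0
  L: −(2) + (-1) − 2·(0) − (1) − (0) = -4
  T: −(-1) + (0) − 2·(0) − (-2) − (-1) = 4
  Θ: −(0) + (2) − 2·(1) − (0) − (0) = 0
So the dimensions are [L⁻⁴ T⁴].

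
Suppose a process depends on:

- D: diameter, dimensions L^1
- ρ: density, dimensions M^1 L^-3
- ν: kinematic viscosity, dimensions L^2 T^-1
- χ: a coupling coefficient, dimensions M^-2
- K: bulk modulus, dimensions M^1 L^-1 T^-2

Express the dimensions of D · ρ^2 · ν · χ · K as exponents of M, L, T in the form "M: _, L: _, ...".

M: 1, L: -4, T: -3

Collect each base-dimension exponent across the product:
  M: (0) + 2·(1) + (0) + (-2) + (1) = 1
  L: (1) + 2·(-3) + (2) + (0) + (-1) = -4
  T: (0) + 2·(0) + (-1) + (0) + (-2) = -3
So the dimensions are [M L⁻⁴ T⁻³].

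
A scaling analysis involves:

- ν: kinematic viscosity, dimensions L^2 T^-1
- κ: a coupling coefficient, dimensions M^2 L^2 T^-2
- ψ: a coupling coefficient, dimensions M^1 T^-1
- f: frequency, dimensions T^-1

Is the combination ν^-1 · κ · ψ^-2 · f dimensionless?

Sum the exponent of each base dimension across the product:
  M: −[ν]_M + [κ]_M − 2·[ψ]_M + [f]_M = −(0) + (2) − 2·(1) + (0) = 0
  L: −[ν]_L + [κ]_L − 2·[ψ]_L + [f]_L = −(2) + (2) − 2·(0) + (0) = 0
  T: −[ν]_T + [κ]_T − 2·[ψ]_T + [f]_T = −(-1) + (-2) − 2·(-1) + (-1) = 0
All base exponents vanish — dimensionless.

yes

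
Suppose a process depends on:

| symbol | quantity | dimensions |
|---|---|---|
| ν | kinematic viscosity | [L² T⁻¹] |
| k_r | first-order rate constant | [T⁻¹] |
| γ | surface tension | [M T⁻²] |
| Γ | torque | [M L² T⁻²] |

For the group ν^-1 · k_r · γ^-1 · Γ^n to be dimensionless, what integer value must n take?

Balance the M exponent: (1)·n from Γ, plus −(0) + (0) − (1) = -1 from the rest, must sum to zero.
n − 1 = 0, so n = 1.

1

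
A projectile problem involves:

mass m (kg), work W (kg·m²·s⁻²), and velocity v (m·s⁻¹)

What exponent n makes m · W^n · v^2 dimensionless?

-1

Balance the M exponent: (1)·n from W, plus (1) + 2·(0) = 1 from the rest, must sum to zero.
n + 1 = 0, so n = -1.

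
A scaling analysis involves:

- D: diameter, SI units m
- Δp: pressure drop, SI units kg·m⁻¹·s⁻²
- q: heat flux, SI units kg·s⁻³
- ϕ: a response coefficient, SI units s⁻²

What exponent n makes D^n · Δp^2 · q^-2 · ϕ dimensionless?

2

Balance the L exponent: (1)·n from D, plus 2·(-1) − 2·(0) + (0) = -2 from the rest, must sum to zero.
n − 2 = 0, so n = 2.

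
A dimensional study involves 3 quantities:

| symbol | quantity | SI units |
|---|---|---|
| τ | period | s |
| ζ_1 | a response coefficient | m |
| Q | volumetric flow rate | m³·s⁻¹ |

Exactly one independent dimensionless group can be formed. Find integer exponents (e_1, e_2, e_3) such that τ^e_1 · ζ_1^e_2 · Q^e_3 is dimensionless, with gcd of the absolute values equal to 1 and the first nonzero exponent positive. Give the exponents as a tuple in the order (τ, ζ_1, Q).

(1, -3, 1)

L: e_1·(0) + e_2·(1) + e_3·(3) = 0
T: e_1·(1) + e_2·(0) + e_3·(-1) = 0
Solving this homogeneous linear system for the smallest-integer solution (first nonzero entry positive) gives (1, -3, 1).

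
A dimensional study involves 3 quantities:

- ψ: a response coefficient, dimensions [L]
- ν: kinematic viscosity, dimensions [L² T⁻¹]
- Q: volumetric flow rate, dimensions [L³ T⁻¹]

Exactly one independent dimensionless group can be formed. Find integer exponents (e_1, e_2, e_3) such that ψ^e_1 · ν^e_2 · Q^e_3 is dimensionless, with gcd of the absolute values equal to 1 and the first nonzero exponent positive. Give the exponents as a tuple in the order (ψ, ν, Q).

L: e_1·(1) + e_2·(2) + e_3·(3) = 0
T: e_1·(0) + e_2·(-1) + e_3·(-1) = 0
Solving this homogeneous linear system for the smallest-integer solution (first nonzero entry positive) gives (1, 1, -1).

(1, 1, -1)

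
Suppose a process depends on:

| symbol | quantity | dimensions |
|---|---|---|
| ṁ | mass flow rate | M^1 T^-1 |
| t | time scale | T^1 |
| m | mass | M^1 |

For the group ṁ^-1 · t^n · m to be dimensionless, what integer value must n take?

-1

Balance the T exponent: (1)·n from t, plus −(-1) + (0) = 1 from the rest, must sum to zero.
n + 1 = 0, so n = -1.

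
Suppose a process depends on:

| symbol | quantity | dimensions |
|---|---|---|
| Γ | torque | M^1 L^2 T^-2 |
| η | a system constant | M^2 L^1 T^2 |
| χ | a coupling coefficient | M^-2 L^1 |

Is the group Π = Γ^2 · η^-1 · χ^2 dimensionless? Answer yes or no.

no

Sum the exponent of each base dimension across the product:
  M: 2·[Γ]_M − [η]_M + 2·[χ]_M = 2·(1) − (2) + 2·(-2) = -4
  L: 2·[Γ]_L − [η]_L + 2·[χ]_L = 2·(2) − (1) + 2·(1) = 5
  T: 2·[Γ]_T − [η]_T + 2·[χ]_T = 2·(-2) − (2) + 2·(0) = -6
Net dimensions [M⁻⁴ L⁵ T⁻⁶] ≠ [1] — not dimensionless.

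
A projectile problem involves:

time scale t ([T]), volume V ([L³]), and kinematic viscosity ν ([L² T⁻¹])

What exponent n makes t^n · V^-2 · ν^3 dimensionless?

Balance the T exponent: (1)·n from t, plus −2·(0) + 3·(-1) = -3 from the rest, must sum to zero.
n − 3 = 0, so n = 3.

3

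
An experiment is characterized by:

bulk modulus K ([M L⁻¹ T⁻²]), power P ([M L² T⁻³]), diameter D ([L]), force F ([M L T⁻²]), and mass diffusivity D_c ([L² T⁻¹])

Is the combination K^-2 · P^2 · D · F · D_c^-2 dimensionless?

Sum the exponent of each base dimension across the product:
  M: −2·[K]_M + 2·[P]_M + [D]_M + [F]_M − 2·[D_c]_M = −2·(1) + 2·(1) + (0) + (1) − 2·(0) = 1
  L: −2·[K]_L + 2·[P]_L + [D]_L + [F]_L − 2·[D_c]_L = −2·(-1) + 2·(2) + (1) + (1) − 2·(2) = 4
  T: −2·[K]_T + 2·[P]_T + [D]_T + [F]_T − 2·[D_c]_T = −2·(-2) + 2·(-3) + (0) + (-2) − 2·(-1) = -2
Net dimensions [M L⁴ T⁻²] ≠ [1] — not dimensionless.

no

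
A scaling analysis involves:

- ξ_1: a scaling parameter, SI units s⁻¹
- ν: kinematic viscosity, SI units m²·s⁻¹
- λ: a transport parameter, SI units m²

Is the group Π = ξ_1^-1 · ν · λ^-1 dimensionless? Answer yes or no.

Sum the exponent of each base dimension across the product:
  L: −[ξ_1]_L + [ν]_L − [λ]_L = −(0) + (2) − (2) = 0
  T: −[ξ_1]_T + [ν]_T − [λ]_T = −(-1) + (-1) − (0) = 0
All base exponents vanish — dimensionless.

yes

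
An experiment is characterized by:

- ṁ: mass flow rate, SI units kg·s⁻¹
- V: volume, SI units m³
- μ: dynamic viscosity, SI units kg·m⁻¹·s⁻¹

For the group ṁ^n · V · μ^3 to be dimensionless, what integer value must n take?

Balance the M exponent: (1)·n from ṁ, plus (0) + 3·(1) = 3 from the rest, must sum to zero.
n + 3 = 0, so n = -3.

-3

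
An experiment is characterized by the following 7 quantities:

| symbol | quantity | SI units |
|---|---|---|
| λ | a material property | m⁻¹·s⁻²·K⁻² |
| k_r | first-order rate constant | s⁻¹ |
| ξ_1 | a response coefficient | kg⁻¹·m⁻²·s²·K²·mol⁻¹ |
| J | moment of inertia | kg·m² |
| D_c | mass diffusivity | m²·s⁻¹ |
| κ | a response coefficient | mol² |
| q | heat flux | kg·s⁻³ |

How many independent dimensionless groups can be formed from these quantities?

2

There are 7 variables and 5 base dimensions (M, L, T, Θ, N).
The dimension matrix has rank 5.
Independent dimensionless groups: 7 − 5 = 2.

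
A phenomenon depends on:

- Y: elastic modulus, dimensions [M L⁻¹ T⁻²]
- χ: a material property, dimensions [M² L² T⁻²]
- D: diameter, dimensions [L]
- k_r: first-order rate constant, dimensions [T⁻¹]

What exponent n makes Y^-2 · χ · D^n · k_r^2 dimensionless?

Balance the L exponent: (1)·n from D, plus −2·(-1) + (2) + 2·(0) = 4 from the rest, must sum to zero.
n + 4 = 0, so n = -4.

-4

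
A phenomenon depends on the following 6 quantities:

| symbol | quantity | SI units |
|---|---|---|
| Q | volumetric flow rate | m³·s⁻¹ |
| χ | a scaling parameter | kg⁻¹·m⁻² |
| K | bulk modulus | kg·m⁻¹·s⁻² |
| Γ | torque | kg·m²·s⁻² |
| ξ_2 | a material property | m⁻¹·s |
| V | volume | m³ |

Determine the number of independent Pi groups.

There are 6 variables and 3 base dimensions (M, L, T).
The dimension matrix has rank 3.
Independent dimensionless groups: 6 − 3 = 3.

3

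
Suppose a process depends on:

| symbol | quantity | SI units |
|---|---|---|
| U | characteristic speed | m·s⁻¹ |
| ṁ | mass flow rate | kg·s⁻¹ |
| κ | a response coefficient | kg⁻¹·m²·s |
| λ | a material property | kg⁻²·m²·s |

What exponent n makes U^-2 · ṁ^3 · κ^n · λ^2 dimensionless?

-1

Balance the M exponent: (-1)·n from κ, plus −2·(0) + 3·(1) + 2·(-2) = -1 from the rest, must sum to zero.
−n − 1 = 0, so n = -1.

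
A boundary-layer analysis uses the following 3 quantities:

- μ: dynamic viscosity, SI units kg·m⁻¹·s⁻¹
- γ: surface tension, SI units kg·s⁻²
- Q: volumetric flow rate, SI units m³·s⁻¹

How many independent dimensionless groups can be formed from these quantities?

0

There are 3 variables and 3 base dimensions (M, L, T).
The dimension matrix has rank 3.
Independent dimensionless groups: 3 − 3 = 0.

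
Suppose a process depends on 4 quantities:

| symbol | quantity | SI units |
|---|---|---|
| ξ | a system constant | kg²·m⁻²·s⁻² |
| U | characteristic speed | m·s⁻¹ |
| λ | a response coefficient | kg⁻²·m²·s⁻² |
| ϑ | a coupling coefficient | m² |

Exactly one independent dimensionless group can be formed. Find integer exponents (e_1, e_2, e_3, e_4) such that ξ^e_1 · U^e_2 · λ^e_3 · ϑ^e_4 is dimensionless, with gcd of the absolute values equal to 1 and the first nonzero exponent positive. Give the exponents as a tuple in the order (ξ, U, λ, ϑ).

M: e_1·(2) + e_2·(0) + e_3·(-2) + e_4·(0) = 0
L: e_1·(-2) + e_2·(1) + e_3·(2) + e_4·(2) = 0
T: e_1·(-2) + e_2·(-1) + e_3·(-2) + e_4·(0) = 0
Solving this homogeneous linear system for the smallest-integer solution (first nonzero entry positive) gives (1, -4, 1, 2).

(1, -4, 1, 2)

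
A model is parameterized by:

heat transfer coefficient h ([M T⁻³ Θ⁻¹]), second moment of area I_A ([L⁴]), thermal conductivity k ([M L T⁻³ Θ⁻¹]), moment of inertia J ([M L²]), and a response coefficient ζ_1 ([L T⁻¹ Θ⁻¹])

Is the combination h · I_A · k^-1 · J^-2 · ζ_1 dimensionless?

Sum the exponent of each base dimension across the product:
  M: [h]_M + [I_A]_M − [k]_M − 2·[J]_M + [ζ_1]_M = (1) + (0) − (1) − 2·(1) + (0) = -2
  L: [h]_L + [I_A]_L − [k]_L − 2·[J]_L + [ζ_1]_L = (0) + (4) − (1) − 2·(2) + (1) = 0
  T: [h]_T + [I_A]_T − [k]_T − 2·[J]_T + [ζ_1]_T = (-3) + (0) − (-3) − 2·(0) + (-1) = -1
  Θ: [h]_Θ + [I_A]_Θ − [k]_Θ − 2·[J]_Θ + [ζ_1]_Θ = (-1) + (0) − (-1) − 2·(0) + (-1) = -1
Net dimensions [M⁻² T⁻¹ Θ⁻¹] ≠ [1] — not dimensionless.

no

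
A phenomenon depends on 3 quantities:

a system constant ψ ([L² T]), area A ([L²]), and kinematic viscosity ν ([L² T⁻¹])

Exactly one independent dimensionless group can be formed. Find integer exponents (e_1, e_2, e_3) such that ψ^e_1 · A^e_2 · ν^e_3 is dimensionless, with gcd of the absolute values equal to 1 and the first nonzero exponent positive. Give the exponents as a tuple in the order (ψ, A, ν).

L: e_1·(2) + e_2·(2) + e_3·(2) = 0
T: e_1·(1) + e_2·(0) + e_3·(-1) = 0
Solving this homogeneous linear system for the smallest-integer solution (first nonzero entry positive) gives (1, -2, 1).

(1, -2, 1)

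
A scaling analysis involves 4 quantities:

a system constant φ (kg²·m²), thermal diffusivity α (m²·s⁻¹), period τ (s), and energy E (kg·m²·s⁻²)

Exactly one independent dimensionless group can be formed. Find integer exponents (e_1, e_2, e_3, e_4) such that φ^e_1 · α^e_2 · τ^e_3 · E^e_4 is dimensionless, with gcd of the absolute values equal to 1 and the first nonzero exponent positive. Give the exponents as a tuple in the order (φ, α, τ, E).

M: e_1·(2) + e_2·(0) + e_3·(0) + e_4·(1) = 0
L: e_1·(2) + e_2·(2) + e_3·(0) + e_4·(2) = 0
T: e_1·(0) + e_2·(-1) + e_3·(1) + e_4·(-2) = 0
Solving this homogeneous linear system for the smallest-integer solution (first nonzero entry positive) gives (1, 1, -3, -2).

(1, 1, -3, -2)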